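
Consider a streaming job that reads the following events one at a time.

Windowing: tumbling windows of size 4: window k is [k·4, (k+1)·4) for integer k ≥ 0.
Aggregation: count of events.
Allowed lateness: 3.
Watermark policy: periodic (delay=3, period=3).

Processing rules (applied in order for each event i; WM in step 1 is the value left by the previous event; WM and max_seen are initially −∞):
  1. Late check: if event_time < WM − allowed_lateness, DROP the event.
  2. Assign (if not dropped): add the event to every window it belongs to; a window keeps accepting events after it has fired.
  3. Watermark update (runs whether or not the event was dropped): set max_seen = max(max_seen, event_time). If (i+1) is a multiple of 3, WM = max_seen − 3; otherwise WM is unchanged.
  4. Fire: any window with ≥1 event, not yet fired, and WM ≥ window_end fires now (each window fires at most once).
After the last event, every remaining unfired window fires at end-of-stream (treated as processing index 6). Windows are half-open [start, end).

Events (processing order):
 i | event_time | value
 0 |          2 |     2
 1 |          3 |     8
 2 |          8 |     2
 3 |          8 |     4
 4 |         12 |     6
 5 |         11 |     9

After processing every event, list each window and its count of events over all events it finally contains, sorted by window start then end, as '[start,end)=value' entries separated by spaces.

[0,4)=2 [8,12)=3 [12,16)=1

i=0 t=2 v=2: → [0,4); WM=−∞
i=1 t=3 v=8: → [0,4); WM=−∞
i=2 t=8 v=2: → [8,12); WM=5; [0,4) fires=2
i=3 t=8 v=4: → [8,12); WM=5
i=4 t=12 v=6: → [12,16); WM=5
i=5 t=11 v=9: → [8,12); WM=9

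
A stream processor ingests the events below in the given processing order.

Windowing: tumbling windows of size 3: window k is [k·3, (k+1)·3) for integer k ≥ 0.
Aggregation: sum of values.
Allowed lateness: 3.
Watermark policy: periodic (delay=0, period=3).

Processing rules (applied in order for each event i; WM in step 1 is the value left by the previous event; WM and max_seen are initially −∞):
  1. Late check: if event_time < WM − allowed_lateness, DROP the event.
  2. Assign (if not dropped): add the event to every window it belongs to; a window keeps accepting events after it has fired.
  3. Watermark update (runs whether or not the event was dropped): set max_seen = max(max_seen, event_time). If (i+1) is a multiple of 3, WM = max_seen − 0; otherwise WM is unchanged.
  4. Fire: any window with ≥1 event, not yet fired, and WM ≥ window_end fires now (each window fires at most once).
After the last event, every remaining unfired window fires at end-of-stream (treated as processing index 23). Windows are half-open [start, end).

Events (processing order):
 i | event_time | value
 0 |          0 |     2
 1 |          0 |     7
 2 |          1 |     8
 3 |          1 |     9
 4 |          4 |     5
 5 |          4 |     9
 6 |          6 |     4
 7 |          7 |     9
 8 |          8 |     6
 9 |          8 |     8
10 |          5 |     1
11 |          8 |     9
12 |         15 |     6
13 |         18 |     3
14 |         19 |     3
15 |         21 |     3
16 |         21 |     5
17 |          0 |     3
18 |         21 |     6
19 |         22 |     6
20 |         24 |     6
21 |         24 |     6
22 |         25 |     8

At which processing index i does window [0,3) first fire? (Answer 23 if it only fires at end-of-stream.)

i=0 t=0 v=2: → [0,3); WM=−∞
i=1 t=0 v=7: → [0,3); WM=−∞
i=2 t=1 v=8: → [0,3); WM=1
i=3 t=1 v=9: → [0,3); WM=1
i=4 t=4 v=5: → [3,6); WM=1
i=5 t=4 v=9: → [3,6); WM=4; [0,3) fires=26
i=6 t=6 v=4: → [6,9); WM=4
i=7 t=7 v=9: → [6,9); WM=4
i=8 t=8 v=6: → [6,9); WM=8; [3,6) fires=14
i=9 t=8 v=8: → [6,9); WM=8
i=10 t=5 v=1: → [3,6); WM=8
i=11 t=8 v=9: → [6,9); WM=8
i=12 t=15 v=6: → [15,18); WM=8
i=13 t=18 v=3: → [18,21); WM=8
i=14 t=19 v=3: → [18,21); WM=19; [6,9) fires=36 [15,18) fires=6
i=15 t=21 v=3: → [21,24); WM=19
i=16 t=21 v=5: → [21,24); WM=19
i=17 t=0 v=3: DROP (t<19-3); WM=21; [18,21) fires=6
i=18 t=21 v=6: → [21,24); WM=21
i=19 t=22 v=6: → [21,24); WM=21
i=20 t=24 v=6: → [24,27); WM=24; [21,24) fires=20
i=21 t=24 v=6: → [24,27); WM=24
i=22 t=25 v=8: → [24,27); WM=24

5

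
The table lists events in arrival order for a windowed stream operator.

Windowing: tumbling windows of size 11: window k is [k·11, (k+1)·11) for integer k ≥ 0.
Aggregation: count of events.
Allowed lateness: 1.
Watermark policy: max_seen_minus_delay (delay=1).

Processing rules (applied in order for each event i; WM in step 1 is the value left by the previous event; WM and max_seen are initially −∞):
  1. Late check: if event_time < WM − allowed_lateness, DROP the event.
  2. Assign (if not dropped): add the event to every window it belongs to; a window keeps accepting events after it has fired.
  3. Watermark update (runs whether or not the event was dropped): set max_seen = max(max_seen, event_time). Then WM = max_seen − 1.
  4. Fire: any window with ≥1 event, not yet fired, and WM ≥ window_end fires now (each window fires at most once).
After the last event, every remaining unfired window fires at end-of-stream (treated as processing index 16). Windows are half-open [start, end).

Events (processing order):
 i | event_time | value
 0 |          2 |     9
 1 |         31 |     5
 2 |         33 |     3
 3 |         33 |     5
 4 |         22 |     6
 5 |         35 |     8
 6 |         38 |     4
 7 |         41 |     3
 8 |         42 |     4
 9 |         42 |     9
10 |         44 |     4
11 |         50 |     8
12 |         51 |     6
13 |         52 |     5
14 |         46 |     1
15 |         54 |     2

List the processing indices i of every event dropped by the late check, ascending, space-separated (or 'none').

i=0 t=2 v=9: → [0,11); WM=1
i=1 t=31 v=5: → [22,33); WM=30; [0,11) fires=1
i=2 t=33 v=3: → [33,44); WM=32
i=3 t=33 v=5: → [33,44); WM=32
i=4 t=22 v=6: DROP (t<32-1); WM=32
i=5 t=35 v=8: → [33,44); WM=34; [22,33) fires=1
i=6 t=38 v=4: → [33,44); WM=37
i=7 t=41 v=3: → [33,44); WM=40
i=8 t=42 v=4: → [33,44); WM=41
i=9 t=42 v=9: → [33,44); WM=41
i=10 t=44 v=4: → [44,55); WM=43
i=11 t=50 v=8: → [44,55); WM=49; [33,44) fires=7
i=12 t=51 v=6: → [44,55); WM=50
i=13 t=52 v=5: → [44,55); WM=51
i=14 t=46 v=1: DROP (t<51-1); WM=51
i=15 t=54 v=2: → [44,55); WM=53

4 14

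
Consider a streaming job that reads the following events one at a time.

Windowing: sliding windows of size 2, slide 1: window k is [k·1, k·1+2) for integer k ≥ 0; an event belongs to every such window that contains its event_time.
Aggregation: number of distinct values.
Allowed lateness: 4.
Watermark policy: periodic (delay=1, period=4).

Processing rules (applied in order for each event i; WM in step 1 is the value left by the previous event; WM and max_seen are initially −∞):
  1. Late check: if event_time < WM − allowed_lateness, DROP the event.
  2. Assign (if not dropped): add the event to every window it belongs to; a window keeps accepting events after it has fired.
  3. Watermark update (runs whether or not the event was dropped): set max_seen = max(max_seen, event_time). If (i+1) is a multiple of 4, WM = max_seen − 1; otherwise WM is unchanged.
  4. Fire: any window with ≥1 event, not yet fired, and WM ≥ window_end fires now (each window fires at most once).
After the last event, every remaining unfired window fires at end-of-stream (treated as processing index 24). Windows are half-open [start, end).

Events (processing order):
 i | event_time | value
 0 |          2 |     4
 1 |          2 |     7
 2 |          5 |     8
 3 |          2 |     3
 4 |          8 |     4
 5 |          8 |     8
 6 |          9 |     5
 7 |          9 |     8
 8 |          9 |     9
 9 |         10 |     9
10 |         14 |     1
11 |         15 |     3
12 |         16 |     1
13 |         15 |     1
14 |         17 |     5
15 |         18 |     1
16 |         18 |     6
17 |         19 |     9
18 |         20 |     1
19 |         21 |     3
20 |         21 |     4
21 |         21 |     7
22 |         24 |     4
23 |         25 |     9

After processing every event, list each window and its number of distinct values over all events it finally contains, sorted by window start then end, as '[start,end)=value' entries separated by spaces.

[1,3)=3 [2,4)=3 [4,6)=1 [5,7)=1 [7,9)=2 [8,10)=4 [9,11)=3 [10,12)=1 [13,15)=1 [14,16)=2 [15,17)=2 [16,18)=2 [17,19)=3 [18,20)=3 [19,21)=2 [20,22)=4 [21,23)=3 [23,25)=1 [24,26)=2 [25,27)=1

i=0 t=2 v=4: → [2,4),[1,3); WM=−∞
i=1 t=2 v=7: → [2,4),[1,3); WM=−∞
i=2 t=5 v=8: → [5,7),[4,6); WM=−∞
i=3 t=2 v=3: → [2,4),[1,3); WM=4; [1,3) fires=3 [2,4) fires=3
i=4 t=8 v=4: → [8,10),[7,9); WM=4
i=5 t=8 v=8: → [8,10),[7,9); WM=4
i=6 t=9 v=5: → [9,11),[8,10); WM=4
i=7 t=9 v=8: → [9,11),[8,10); WM=8; [4,6) fires=1 [5,7) fires=1
i=8 t=9 v=9: → [9,11),[8,10); WM=8
i=9 t=10 v=9: → [10,12),[9,11); WM=8
i=10 t=14 v=1: → [14,16),[13,15); WM=8
i=11 t=15 v=3: → [15,17),[14,16); WM=14; [7,9) fires=2 [8,10) fires=4 [9,11) fires=3 [10,12) fires=1
i=12 t=16 v=1: → [16,18),[15,17); WM=14
i=13 t=15 v=1: → [15,17),[14,16); WM=14
i=14 t=17 v=5: → [17,19),[16,18); WM=14
i=15 t=18 v=1: → [18,20),[17,19); WM=17; [13,15) fires=1 [14,16) fires=2 [15,17) fires=2
i=16 t=18 v=6: → [18,20),[17,19); WM=17
i=17 t=19 v=9: → [19,21),[18,20); WM=17
i=18 t=20 v=1: → [20,22),[19,21); WM=17
i=19 t=21 v=3: → [21,23),[20,22); WM=20; [16,18) fires=2 [17,19) fires=3 [18,20) fires=3
i=20 t=21 v=4: → [21,23),[20,22); WM=20
i=21 t=21 v=7: → [21,23),[20,22); WM=20
i=22 t=24 v=4: → [24,26),[23,25); WM=20
i=23 t=25 v=9: → [25,27),[24,26); WM=24; [19,21) fires=2 [20,22) fires=4 [21,23) fires=3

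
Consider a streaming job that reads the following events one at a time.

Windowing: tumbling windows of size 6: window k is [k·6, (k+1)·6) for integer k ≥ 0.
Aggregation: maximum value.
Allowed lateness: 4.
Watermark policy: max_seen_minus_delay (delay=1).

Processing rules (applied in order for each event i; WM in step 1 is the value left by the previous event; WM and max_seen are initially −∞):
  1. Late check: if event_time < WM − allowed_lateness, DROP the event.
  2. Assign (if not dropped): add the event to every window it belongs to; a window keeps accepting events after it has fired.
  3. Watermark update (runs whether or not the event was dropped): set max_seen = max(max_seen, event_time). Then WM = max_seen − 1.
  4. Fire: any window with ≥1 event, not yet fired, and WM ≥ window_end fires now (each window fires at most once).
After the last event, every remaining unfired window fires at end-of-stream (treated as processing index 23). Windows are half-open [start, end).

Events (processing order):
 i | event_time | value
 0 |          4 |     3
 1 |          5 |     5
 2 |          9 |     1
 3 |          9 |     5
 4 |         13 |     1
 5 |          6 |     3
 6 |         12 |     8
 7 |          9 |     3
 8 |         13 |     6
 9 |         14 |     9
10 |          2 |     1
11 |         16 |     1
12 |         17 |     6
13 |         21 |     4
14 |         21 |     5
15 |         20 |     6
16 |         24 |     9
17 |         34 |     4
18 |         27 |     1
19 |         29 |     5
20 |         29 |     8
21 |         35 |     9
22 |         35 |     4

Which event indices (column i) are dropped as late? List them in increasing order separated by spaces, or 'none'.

5 10 18

i=0 t=4 v=3: → [0,6); WM=3
i=1 t=5 v=5: → [0,6); WM=4
i=2 t=9 v=1: → [6,12); WM=8; [0,6) fires=5
i=3 t=9 v=5: → [6,12); WM=8
i=4 t=13 v=1: → [12,18); WM=12; [6,12) fires=5
i=5 t=6 v=3: DROP (t<12-4); WM=12
i=6 t=12 v=8: → [12,18); WM=12
i=7 t=9 v=3: → [6,12); WM=12
i=8 t=13 v=6: → [12,18); WM=12
i=9 t=14 v=9: → [12,18); WM=13
i=10 t=2 v=1: DROP (t<13-4); WM=13
i=11 t=16 v=1: → [12,18); WM=15
i=12 t=17 v=6: → [12,18); WM=16
i=13 t=21 v=4: → [18,24); WM=20; [12,18) fires=9
i=14 t=21 v=5: → [18,24); WM=20
i=15 t=20 v=6: → [18,24); WM=20
i=16 t=24 v=9: → [24,30); WM=23
i=17 t=34 v=4: → [30,36); WM=33; [18,24) fires=6 [24,30) fires=9
i=18 t=27 v=1: DROP (t<33-4); WM=33
i=19 t=29 v=5: → [24,30); WM=33
i=20 t=29 v=8: → [24,30); WM=33
i=21 t=35 v=9: → [30,36); WM=34
i=22 t=35 v=4: → [30,36); WM=34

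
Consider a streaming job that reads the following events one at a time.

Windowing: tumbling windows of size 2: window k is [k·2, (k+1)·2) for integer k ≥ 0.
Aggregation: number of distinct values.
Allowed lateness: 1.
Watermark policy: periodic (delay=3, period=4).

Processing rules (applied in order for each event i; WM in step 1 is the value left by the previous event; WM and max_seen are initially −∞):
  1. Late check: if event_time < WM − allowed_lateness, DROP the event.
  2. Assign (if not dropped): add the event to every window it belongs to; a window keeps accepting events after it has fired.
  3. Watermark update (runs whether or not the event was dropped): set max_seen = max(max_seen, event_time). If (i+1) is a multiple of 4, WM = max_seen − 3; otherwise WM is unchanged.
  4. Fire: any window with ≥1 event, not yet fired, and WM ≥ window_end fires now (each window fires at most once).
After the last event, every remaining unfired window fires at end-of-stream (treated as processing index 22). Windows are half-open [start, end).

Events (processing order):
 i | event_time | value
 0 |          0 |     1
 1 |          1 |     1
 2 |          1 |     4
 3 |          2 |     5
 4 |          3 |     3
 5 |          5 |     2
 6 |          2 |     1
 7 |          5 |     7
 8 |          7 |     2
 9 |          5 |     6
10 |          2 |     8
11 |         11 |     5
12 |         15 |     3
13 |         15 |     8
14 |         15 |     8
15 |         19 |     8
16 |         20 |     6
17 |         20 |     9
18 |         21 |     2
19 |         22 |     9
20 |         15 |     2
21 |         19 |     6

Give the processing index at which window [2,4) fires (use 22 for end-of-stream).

11

i=0 t=0 v=1: → [0,2); WM=−∞
i=1 t=1 v=1: → [0,2); WM=−∞
i=2 t=1 v=4: → [0,2); WM=−∞
i=3 t=2 v=5: → [2,4); WM=-1
i=4 t=3 v=3: → [2,4); WM=-1
i=5 t=5 v=2: → [4,6); WM=-1
i=6 t=2 v=1: → [2,4); WM=-1
i=7 t=5 v=7: → [4,6); WM=2; [0,2) fires=2
i=8 t=7 v=2: → [6,8); WM=2
i=9 t=5 v=6: → [4,6); WM=2
i=10 t=2 v=8: → [2,4); WM=2
i=11 t=11 v=5: → [10,12); WM=8; [2,4) fires=4 [4,6) fires=3 [6,8) fires=1
i=12 t=15 v=3: → [14,16); WM=8
i=13 t=15 v=8: → [14,16); WM=8
i=14 t=15 v=8: → [14,16); WM=8
i=15 t=19 v=8: → [18,20); WM=16; [10,12) fires=1 [14,16) fires=2
i=16 t=20 v=6: → [20,22); WM=16
i=17 t=20 v=9: → [20,22); WM=16
i=18 t=21 v=2: → [20,22); WM=16
i=19 t=22 v=9: → [22,24); WM=19
i=20 t=15 v=2: DROP (t<19-1); WM=19
i=21 t=19 v=6: → [18,20); WM=19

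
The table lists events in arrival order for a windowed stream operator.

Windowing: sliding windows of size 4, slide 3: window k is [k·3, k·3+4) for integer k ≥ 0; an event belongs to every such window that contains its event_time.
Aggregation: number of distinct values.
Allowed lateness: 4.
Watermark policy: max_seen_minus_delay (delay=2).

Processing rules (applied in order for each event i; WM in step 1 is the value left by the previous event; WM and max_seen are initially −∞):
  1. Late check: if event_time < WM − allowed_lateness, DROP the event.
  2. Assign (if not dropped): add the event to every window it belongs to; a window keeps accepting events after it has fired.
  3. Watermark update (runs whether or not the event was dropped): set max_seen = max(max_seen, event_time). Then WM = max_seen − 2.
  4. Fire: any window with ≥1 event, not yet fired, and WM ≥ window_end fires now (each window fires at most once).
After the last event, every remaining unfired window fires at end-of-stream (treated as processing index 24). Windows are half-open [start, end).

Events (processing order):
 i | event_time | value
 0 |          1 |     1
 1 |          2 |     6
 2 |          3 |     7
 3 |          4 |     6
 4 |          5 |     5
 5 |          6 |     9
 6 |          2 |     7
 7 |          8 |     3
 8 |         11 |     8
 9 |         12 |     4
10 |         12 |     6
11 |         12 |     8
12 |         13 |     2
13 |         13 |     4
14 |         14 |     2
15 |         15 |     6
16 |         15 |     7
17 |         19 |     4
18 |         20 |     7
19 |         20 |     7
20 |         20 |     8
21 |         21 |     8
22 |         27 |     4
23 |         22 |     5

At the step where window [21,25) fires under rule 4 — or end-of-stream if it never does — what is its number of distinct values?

i=0 t=1 v=1: → [0,4); WM=-1
i=1 t=2 v=6: → [0,4); WM=0
i=2 t=3 v=7: → [3,7),[0,4); WM=1
i=3 t=4 v=6: → [3,7); WM=2
i=4 t=5 v=5: → [3,7); WM=3
i=5 t=6 v=9: → [6,10),[3,7); WM=4; [0,4) fires=3
i=6 t=2 v=7: → [0,4); WM=4
i=7 t=8 v=3: → [6,10); WM=6
i=8 t=11 v=8: → [9,13); WM=9; [3,7) fires=4
i=9 t=12 v=4: → [12,16),[9,13); WM=10; [6,10) fires=2
i=10 t=12 v=6: → [12,16),[9,13); WM=10
i=11 t=12 v=8: → [12,16),[9,13); WM=10
i=12 t=13 v=2: → [12,16); WM=11
i=13 t=13 v=4: → [12,16); WM=11
i=14 t=14 v=2: → [12,16); WM=12
i=15 t=15 v=6: → [15,19),[12,16); WM=13; [9,13) fires=3
i=16 t=15 v=7: → [15,19),[12,16); WM=13
i=17 t=19 v=4: → [18,22); WM=17; [12,16) fires=5
i=18 t=20 v=7: → [18,22); WM=18
i=19 t=20 v=7: → [18,22); WM=18
i=20 t=20 v=8: → [18,22); WM=18
i=21 t=21 v=8: → [21,25),[18,22); WM=19; [15,19) fires=2
i=22 t=27 v=4: → [27,31),[24,28); WM=25; [18,22) fires=3 [21,25) fires=1
i=23 t=22 v=5: → [21,25); WM=25

1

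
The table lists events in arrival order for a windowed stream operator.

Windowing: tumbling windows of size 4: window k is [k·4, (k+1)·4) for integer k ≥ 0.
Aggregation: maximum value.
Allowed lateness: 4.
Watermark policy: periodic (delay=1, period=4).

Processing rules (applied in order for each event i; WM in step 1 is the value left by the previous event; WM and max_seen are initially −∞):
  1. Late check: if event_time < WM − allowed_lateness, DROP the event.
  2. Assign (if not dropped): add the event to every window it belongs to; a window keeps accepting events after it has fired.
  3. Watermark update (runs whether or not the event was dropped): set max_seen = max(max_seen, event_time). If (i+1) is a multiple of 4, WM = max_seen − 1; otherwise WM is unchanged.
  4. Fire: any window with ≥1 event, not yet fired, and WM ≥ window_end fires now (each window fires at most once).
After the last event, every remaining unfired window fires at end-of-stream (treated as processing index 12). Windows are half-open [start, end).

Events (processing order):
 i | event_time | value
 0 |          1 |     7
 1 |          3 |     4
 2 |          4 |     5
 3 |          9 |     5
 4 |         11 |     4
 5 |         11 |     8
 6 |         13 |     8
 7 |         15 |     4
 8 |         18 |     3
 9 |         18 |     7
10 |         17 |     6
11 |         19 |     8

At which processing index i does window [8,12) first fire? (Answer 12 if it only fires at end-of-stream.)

i=0 t=1 v=7: → [0,4); WM=−∞
i=1 t=3 v=4: → [0,4); WM=−∞
i=2 t=4 v=5: → [4,8); WM=−∞
i=3 t=9 v=5: → [8,12); WM=8; [0,4) fires=7 [4,8) fires=5
i=4 t=11 v=4: → [8,12); WM=8
i=5 t=11 v=8: → [8,12); WM=8
i=6 t=13 v=8: → [12,16); WM=8
i=7 t=15 v=4: → [12,16); WM=14; [8,12) fires=8
i=8 t=18 v=3: → [16,20); WM=14
i=9 t=18 v=7: → [16,20); WM=14
i=10 t=17 v=6: → [16,20); WM=14
i=11 t=19 v=8: → [16,20); WM=18; [12,16) fires=8

7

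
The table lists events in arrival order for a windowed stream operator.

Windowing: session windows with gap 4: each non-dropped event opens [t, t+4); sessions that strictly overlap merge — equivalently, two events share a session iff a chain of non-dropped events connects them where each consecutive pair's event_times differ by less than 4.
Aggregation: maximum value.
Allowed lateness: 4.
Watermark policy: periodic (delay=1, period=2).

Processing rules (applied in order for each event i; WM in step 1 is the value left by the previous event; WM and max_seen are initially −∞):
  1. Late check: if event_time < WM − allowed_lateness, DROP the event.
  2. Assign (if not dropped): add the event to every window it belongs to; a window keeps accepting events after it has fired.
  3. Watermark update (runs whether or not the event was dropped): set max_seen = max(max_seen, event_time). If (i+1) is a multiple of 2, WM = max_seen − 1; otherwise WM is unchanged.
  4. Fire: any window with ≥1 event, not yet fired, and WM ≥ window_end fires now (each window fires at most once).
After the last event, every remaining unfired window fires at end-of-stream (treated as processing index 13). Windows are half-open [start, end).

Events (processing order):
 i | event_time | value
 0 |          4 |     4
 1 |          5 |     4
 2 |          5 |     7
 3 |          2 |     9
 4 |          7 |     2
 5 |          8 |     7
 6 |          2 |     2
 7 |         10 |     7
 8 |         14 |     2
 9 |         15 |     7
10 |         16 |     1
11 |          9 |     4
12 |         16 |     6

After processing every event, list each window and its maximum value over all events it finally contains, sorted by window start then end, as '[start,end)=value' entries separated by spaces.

i=0 t=4 v=4: → [4,8); WM=−∞
i=1 t=5 v=4: → [4,9); WM=4
i=2 t=5 v=7: → [4,9); WM=4
i=3 t=2 v=9: → [2,9); WM=4
i=4 t=7 v=2: → [2,11); WM=4
i=5 t=8 v=7: → [2,12); WM=7
i=6 t=2 v=2: DROP (t<7-4); WM=7
i=7 t=10 v=7: → [2,14); WM=9
i=8 t=14 v=2: → [14,18); WM=9
i=9 t=15 v=7: → [14,19); WM=14
i=10 t=16 v=1: → [14,20); WM=14
i=11 t=9 v=4: DROP (t<14-4); WM=15
i=12 t=16 v=6: → [14,20); WM=15

[2,14)=9 [14,20)=7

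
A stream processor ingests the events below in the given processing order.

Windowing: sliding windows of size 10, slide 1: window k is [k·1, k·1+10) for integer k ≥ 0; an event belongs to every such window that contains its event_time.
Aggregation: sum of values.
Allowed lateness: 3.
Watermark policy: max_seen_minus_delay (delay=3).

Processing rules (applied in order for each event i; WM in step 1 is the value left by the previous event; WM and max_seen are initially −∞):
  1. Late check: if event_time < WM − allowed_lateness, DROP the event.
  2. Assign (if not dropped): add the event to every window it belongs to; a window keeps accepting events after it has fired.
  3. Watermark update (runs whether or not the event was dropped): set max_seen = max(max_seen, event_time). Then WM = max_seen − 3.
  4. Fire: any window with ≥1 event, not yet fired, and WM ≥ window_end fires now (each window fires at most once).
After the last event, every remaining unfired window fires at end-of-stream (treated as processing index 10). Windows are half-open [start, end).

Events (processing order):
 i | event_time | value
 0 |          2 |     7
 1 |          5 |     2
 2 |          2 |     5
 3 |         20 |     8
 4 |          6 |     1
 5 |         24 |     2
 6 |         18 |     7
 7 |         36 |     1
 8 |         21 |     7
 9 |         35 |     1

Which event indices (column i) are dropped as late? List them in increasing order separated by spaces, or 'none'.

4 8

i=0 t=2 v=7: → [2,12),[1,11),[0,10); WM=-1
i=1 t=5 v=2: → [5,15),[4,14),[3,13),[2,12),[1,11),[0,10); WM=2
i=2 t=2 v=5: → [2,12),[1,11),[0,10); WM=2
i=3 t=20 v=8: → [20,30),[19,29),[18,28),[17,27),[16,26),[15,25),[14,24),[13,23),[12,22),[11,21); WM=17; [0,10) fires=14 [1,11) fires=14 [2,12) fires=14 [3,13) fires=2 [4,14) fires=2 [5,15) fires=2
i=4 t=6 v=1: DROP (t<17-3); WM=17
i=5 t=24 v=2: → [24,34),[23,33),[22,32),[21,31),[20,30),[19,29),[18,28),[17,27),[16,26),[15,25); WM=21; [11,21) fires=8
i=6 t=18 v=7: → [18,28),[17,27),[16,26),[15,25),[14,24),[13,23),[12,22),[11,21),[10,20),[9,19); WM=21; [9,19) fires=7 [10,20) fires=7
i=7 t=36 v=1: → [36,46),[35,45),[34,44),[33,43),[32,42),[31,41),[30,40),[29,39),[28,38),[27,37); WM=33; [12,22) fires=15 [13,23) fires=15 [14,24) fires=15 [15,25) fires=17 [16,26) fires=17 [17,27) fires=17 [18,28) fires=17 [19,29) fires=10 [20,30) fires=10 [21,31) fires=2 [22,32) fires=2 [23,33) fires=2
i=8 t=21 v=7: DROP (t<33-3); WM=33
i=9 t=35 v=1: → [35,45),[34,44),[33,43),[32,42),[31,41),[30,40),[29,39),[28,38),[27,37),[26,36); WM=33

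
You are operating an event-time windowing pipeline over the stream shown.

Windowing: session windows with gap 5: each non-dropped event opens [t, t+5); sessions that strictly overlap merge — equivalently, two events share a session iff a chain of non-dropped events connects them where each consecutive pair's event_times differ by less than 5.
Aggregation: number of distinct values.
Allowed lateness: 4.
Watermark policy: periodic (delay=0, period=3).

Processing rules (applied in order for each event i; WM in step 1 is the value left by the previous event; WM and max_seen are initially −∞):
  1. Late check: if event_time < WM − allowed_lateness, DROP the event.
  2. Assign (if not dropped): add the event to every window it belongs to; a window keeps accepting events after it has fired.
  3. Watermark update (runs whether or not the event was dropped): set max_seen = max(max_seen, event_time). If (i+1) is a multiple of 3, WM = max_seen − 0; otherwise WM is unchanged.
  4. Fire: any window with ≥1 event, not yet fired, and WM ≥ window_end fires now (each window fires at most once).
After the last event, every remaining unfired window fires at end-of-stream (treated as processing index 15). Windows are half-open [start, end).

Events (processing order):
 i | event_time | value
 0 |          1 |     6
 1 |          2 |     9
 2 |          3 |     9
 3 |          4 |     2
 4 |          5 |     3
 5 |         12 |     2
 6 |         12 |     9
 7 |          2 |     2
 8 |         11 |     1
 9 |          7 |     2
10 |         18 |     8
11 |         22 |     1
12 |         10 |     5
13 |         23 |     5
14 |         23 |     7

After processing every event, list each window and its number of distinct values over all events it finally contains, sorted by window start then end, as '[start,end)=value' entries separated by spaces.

i=0 t=1 v=6: → [1,6); WM=−∞
i=1 t=2 v=9: → [1,7); WM=−∞
i=2 t=3 v=9: → [1,8); WM=3
i=3 t=4 v=2: → [1,9); WM=3
i=4 t=5 v=3: → [1,10); WM=3
i=5 t=12 v=2: → [12,17); WM=12
i=6 t=12 v=9: → [12,17); WM=12
i=7 t=2 v=2: DROP (t<12-4); WM=12
i=8 t=11 v=1: → [11,17); WM=12
i=9 t=7 v=2: DROP (t<12-4); WM=12
i=10 t=18 v=8: → [18,23); WM=12
i=11 t=22 v=1: → [18,27); WM=22
i=12 t=10 v=5: DROP (t<22-4); WM=22
i=13 t=23 v=5: → [18,28); WM=22
i=14 t=23 v=7: → [18,28); WM=23

[1,10)=4 [11,17)=3 [18,28)=4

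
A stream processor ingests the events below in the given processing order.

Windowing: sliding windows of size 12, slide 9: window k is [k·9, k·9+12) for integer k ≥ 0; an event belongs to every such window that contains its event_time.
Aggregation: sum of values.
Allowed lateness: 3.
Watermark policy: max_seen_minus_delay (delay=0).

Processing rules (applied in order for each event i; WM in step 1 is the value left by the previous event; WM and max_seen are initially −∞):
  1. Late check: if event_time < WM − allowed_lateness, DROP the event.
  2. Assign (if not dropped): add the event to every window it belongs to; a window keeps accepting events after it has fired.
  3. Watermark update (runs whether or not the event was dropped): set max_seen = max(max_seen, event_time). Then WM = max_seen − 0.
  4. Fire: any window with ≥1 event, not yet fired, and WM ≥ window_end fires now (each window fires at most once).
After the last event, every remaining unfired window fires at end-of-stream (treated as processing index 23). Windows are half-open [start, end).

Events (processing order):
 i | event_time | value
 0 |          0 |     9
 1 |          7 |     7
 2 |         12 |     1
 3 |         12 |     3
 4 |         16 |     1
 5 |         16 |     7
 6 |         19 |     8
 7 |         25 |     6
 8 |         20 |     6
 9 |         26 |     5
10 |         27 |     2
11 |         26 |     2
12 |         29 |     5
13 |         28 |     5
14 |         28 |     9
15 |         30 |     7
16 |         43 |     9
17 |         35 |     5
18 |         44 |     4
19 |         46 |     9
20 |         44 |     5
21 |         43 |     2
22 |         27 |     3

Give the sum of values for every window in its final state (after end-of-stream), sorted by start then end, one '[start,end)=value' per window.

i=0 t=0 v=9: → [0,12); WM=0
i=1 t=7 v=7: → [0,12); WM=7
i=2 t=12 v=1: → [9,21); WM=12; [0,12) fires=16
i=3 t=12 v=3: → [9,21); WM=12
i=4 t=16 v=1: → [9,21); WM=16
i=5 t=16 v=7: → [9,21); WM=16
i=6 t=19 v=8: → [18,30),[9,21); WM=19
i=7 t=25 v=6: → [18,30); WM=25; [9,21) fires=20
i=8 t=20 v=6: DROP (t<25-3); WM=25
i=9 t=26 v=5: → [18,30); WM=26
i=10 t=27 v=2: → [27,39),[18,30); WM=27
i=11 t=26 v=2: → [18,30); WM=27
i=12 t=29 v=5: → [27,39),[18,30); WM=29
i=13 t=28 v=5: → [27,39),[18,30); WM=29
i=14 t=28 v=9: → [27,39),[18,30); WM=29
i=15 t=30 v=7: → [27,39); WM=30; [18,30) fires=42
i=16 t=43 v=9: → [36,48); WM=43; [27,39) fires=28
i=17 t=35 v=5: DROP (t<43-3); WM=43
i=18 t=44 v=4: → [36,48); WM=44
i=19 t=46 v=9: → [45,57),[36,48); WM=46
i=20 t=44 v=5: → [36,48); WM=46
i=21 t=43 v=2: → [36,48); WM=46
i=22 t=27 v=3: DROP (t<46-3); WM=46

[0,12)=16 [9,21)=20 [18,30)=42 [27,39)=28 [36,48)=29 [45,57)=9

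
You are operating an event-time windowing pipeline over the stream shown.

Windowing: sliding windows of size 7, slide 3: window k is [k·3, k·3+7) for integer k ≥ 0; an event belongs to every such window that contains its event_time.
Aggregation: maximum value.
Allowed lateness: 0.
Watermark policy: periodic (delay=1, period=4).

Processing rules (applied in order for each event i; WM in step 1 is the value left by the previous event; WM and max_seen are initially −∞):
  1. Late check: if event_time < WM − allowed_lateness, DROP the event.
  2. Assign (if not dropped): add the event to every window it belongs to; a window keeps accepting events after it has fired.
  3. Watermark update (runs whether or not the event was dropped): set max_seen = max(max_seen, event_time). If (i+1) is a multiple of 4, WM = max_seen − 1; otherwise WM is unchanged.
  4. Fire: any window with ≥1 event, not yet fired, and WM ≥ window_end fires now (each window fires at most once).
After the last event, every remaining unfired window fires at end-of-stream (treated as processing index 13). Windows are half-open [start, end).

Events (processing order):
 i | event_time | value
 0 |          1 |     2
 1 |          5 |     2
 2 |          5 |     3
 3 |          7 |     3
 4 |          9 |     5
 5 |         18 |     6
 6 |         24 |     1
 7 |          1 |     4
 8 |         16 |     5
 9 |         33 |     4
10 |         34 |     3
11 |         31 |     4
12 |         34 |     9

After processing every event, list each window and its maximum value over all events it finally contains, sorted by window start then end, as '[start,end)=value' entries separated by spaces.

[0,7)=3 [3,10)=5 [6,13)=5 [9,16)=5 [12,19)=6 [15,22)=6 [18,25)=6 [21,28)=1 [24,31)=1 [27,34)=4 [30,37)=9 [33,40)=9

i=0 t=1 v=2: → [0,7); WM=−∞
i=1 t=5 v=2: → [3,10),[0,7); WM=−∞
i=2 t=5 v=3: → [3,10),[0,7); WM=−∞
i=3 t=7 v=3: → [6,13),[3,10); WM=6
i=4 t=9 v=5: → [9,16),[6,13),[3,10); WM=6
i=5 t=18 v=6: → [18,25),[15,22),[12,19); WM=6
i=6 t=24 v=1: → [24,31),[21,28),[18,25); WM=6
i=7 t=1 v=4: DROP (t<6-0); WM=23; [0,7) fires=3 [3,10) fires=5 [6,13) fires=5 [9,16) fires=5 [12,19) fires=6 [15,22) fires=6
i=8 t=16 v=5: DROP (t<23-0); WM=23
i=9 t=33 v=4: → [33,40),[30,37),[27,34); WM=23
i=10 t=34 v=3: → [33,40),[30,37); WM=23
i=11 t=31 v=4: → [30,37),[27,34); WM=33; [18,25) fires=6 [21,28) fires=1 [24,31) fires=1
i=12 t=34 v=9: → [33,40),[30,37); WM=33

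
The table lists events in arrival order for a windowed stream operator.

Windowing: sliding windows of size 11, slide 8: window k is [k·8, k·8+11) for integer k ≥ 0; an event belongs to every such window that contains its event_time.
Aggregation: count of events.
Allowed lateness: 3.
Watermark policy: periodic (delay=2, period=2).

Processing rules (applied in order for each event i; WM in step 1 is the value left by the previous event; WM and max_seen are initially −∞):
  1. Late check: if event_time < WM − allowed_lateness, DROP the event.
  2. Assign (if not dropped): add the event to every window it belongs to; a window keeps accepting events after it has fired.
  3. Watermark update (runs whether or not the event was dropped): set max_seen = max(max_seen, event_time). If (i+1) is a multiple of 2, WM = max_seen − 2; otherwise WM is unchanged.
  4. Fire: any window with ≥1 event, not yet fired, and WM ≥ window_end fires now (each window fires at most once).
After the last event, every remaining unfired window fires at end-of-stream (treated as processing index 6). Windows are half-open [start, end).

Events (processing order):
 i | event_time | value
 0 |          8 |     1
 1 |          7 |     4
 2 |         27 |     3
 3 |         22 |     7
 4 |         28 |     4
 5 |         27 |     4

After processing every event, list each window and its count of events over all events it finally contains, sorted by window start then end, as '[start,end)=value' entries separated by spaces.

[0,11)=2 [8,19)=1 [16,27)=1 [24,35)=3

i=0 t=8 v=1: → [8,19),[0,11); WM=−∞
i=1 t=7 v=4: → [0,11); WM=6
i=2 t=27 v=3: → [24,35); WM=6
i=3 t=22 v=7: → [16,27); WM=25; [0,11) fires=2 [8,19) fires=1
i=4 t=28 v=4: → [24,35); WM=25
i=5 t=27 v=4: → [24,35); WM=26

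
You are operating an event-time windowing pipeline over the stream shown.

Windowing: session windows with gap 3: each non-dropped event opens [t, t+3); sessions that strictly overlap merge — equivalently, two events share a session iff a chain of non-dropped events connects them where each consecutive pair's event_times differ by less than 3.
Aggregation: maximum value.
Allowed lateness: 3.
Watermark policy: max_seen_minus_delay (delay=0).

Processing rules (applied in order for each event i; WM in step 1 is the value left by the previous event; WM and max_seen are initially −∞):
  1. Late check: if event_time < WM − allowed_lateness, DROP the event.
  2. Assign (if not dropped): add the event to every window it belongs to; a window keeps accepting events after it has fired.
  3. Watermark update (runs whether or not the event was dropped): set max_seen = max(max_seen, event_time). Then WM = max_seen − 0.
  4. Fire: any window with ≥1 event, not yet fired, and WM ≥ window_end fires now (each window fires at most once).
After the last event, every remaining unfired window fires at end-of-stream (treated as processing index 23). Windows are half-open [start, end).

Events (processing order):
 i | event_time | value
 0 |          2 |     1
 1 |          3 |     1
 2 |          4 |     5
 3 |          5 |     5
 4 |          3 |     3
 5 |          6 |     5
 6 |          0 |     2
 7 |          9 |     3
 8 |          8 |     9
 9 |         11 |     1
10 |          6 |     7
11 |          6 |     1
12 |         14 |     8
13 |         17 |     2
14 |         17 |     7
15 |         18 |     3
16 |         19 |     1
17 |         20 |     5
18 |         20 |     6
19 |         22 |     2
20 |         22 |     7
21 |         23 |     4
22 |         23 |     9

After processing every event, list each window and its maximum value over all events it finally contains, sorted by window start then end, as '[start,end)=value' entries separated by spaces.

[2,14)=9 [14,17)=8 [17,26)=9

i=0 t=2 v=1: → [2,5); WM=2
i=1 t=3 v=1: → [2,6); WM=3
i=2 t=4 v=5: → [2,7); WM=4
i=3 t=5 v=5: → [2,8); WM=5
i=4 t=3 v=3: → [2,8); WM=5
i=5 t=6 v=5: → [2,9); WM=6
i=6 t=0 v=2: DROP (t<6-3); WM=6
i=7 t=9 v=3: → [9,12); WM=9
i=8 t=8 v=9: → [2,12); WM=9
i=9 t=11 v=1: → [2,14); WM=11
i=10 t=6 v=7: DROP (t<11-3); WM=11
i=11 t=6 v=1: DROP (t<11-3); WM=11
i=12 t=14 v=8: → [14,17); WM=14
i=13 t=17 v=2: → [17,20); WM=17
i=14 t=17 v=7: → [17,20); WM=17
i=15 t=18 v=3: → [17,21); WM=18
i=16 t=19 v=1: → [17,22); WM=19
i=17 t=20 v=5: → [17,23); WM=20
i=18 t=20 v=6: → [17,23); WM=20
i=19 t=22 v=2: → [17,25); WM=22
i=20 t=22 v=7: → [17,25); WM=22
i=21 t=23 v=4: → [17,26); WM=23
i=22 t=23 v=9: → [17,26); WM=23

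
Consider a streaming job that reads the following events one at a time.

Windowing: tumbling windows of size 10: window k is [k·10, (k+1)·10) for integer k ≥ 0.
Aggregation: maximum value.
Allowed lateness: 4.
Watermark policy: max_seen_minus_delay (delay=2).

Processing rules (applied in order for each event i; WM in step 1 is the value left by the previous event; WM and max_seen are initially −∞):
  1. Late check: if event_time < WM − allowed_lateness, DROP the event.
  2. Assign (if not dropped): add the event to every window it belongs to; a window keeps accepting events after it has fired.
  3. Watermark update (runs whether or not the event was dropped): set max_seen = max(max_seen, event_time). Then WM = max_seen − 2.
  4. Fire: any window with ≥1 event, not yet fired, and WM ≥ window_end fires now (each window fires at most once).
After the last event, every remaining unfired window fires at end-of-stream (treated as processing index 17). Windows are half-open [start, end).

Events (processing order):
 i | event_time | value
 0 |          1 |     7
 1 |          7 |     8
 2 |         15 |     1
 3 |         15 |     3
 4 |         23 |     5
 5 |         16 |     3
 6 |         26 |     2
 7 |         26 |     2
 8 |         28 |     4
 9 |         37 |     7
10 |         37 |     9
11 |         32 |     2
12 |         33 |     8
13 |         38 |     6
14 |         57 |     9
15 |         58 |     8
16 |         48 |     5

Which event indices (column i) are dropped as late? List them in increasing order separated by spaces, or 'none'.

5 16

i=0 t=1 v=7: → [0,10); WM=-1
i=1 t=7 v=8: → [0,10); WM=5
i=2 t=15 v=1: → [10,20); WM=13; [0,10) fires=8
i=3 t=15 v=3: → [10,20); WM=13
i=4 t=23 v=5: → [20,30); WM=21; [10,20) fires=3
i=5 t=16 v=3: DROP (t<21-4); WM=21
i=6 t=26 v=2: → [20,30); WM=24
i=7 t=26 v=2: → [20,30); WM=24
i=8 t=28 v=4: → [20,30); WM=26
i=9 t=37 v=7: → [30,40); WM=35; [20,30) fires=5
i=10 t=37 v=9: → [30,40); WM=35
i=11 t=32 v=2: → [30,40); WM=35
i=12 t=33 v=8: → [30,40); WM=35
i=13 t=38 v=6: → [30,40); WM=36
i=14 t=57 v=9: → [50,60); WM=55; [30,40) fires=9
i=15 t=58 v=8: → [50,60); WM=56
i=16 t=48 v=5: DROP (t<56-4); WM=56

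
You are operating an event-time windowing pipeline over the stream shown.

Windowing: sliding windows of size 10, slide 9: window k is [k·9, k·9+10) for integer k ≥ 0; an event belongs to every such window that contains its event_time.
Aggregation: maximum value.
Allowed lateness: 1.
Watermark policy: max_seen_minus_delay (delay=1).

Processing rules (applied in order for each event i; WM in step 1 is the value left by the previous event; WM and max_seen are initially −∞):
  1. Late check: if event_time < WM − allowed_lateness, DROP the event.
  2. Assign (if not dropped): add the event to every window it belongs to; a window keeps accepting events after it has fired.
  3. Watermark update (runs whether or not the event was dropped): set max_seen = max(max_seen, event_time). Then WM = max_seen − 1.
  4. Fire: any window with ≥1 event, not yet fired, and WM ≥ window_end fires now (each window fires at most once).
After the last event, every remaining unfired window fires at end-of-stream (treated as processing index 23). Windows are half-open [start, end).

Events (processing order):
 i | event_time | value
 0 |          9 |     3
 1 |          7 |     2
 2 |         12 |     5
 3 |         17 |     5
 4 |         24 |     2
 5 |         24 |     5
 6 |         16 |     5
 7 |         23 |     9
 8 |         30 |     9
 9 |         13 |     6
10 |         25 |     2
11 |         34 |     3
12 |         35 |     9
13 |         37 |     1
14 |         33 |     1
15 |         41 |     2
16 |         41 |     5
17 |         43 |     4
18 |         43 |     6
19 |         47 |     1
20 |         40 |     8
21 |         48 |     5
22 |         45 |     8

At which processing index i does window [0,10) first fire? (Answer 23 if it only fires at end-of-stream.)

2

i=0 t=9 v=3: → [9,19),[0,10); WM=8
i=1 t=7 v=2: → [0,10); WM=8
i=2 t=12 v=5: → [9,19); WM=11; [0,10) fires=3
i=3 t=17 v=5: → [9,19); WM=16
i=4 t=24 v=2: → [18,28); WM=23; [9,19) fires=5
i=5 t=24 v=5: → [18,28); WM=23
i=6 t=16 v=5: DROP (t<23-1); WM=23
i=7 t=23 v=9: → [18,28); WM=23
i=8 t=30 v=9: → [27,37); WM=29; [18,28) fires=9
i=9 t=13 v=6: DROP (t<29-1); WM=29
i=10 t=25 v=2: DROP (t<29-1); WM=29
i=11 t=34 v=3: → [27,37); WM=33
i=12 t=35 v=9: → [27,37); WM=34
i=13 t=37 v=1: → [36,46); WM=36
i=14 t=33 v=1: DROP (t<36-1); WM=36
i=15 t=41 v=2: → [36,46); WM=40; [27,37) fires=9
i=16 t=41 v=5: → [36,46); WM=40
i=17 t=43 v=4: → [36,46); WM=42
i=18 t=43 v=6: → [36,46); WM=42
i=19 t=47 v=1: → [45,55); WM=46; [36,46) fires=6
i=20 t=40 v=8: DROP (t<46-1); WM=46
i=21 t=48 v=5: → [45,55); WM=47
i=22 t=45 v=8: DROP (t<47-1); WM=47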